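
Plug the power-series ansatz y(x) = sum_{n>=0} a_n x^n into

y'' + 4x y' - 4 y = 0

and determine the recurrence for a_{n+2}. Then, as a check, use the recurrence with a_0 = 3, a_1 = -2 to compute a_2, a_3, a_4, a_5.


Substitute y = sum_n a_n x^n.
y''(x) has coefficient (n+2)(n+1) a_{n+2} at x^n;
4 x y'(x) has coefficient 4 n a_n at x^n (shift);
-4 y(x) has coefficient -4 a_n at x^n.
Matching x^n: (n+2)(n+1) a_{n+2} + (4n - 4) a_n = 0.
Thus a_{n+2} = (-4n + 4) / ((n+1)(n+2)) * a_n.

Check with a_0 = 3, a_1 = -2 (apply the recurrence for n = 0, 1, 2, 3): a_0 = 3, a_1 = -2, a_2 = 6, a_3 = 0, a_4 = -2, a_5 = 0.

a_(n+2) = (-4n + 4) / ((n+1)(n+2)) * a_n; check: a_0 = 3, a_1 = -2, a_2 = 6, a_3 = 0, a_4 = -2, a_5 = 0


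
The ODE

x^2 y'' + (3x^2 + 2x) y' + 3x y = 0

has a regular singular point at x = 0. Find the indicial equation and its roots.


Divide by x^2 to reach normal form y'' + P_1(x) y' + P_2(x) y = 0 with P_1(x) = 3 + 2/x and P_2(x) = 3/x.
x = 0 is a singular point because the y'-coefficient 3 + 2/x has a pole at x = 0 and the y-coefficient 3/x has a pole at x = 0.
It is a regular singular point because x P_1(x) = p(x) = 3x + 2 and x^2 P_2(x) = q(x) = 3x are polynomials, hence analytic at x = 0.
p(0) = 2,  q(0) = 0.
Indicial equation: r(r-1) + p(0) r + q(0) = 0, i.e. r^2 + (p(0) - 1) r + q(0) = 0, i.e. r^2 + 1 r = 0.
Discriminant: (1)^2 - 4(0) = 1, so r = (-1 ± 1)/2.
Solving: r_1 = 0, r_2 = -1.

indicial: r^2 + 1 r = 0; roots r_1 = 0, r_2 = -1


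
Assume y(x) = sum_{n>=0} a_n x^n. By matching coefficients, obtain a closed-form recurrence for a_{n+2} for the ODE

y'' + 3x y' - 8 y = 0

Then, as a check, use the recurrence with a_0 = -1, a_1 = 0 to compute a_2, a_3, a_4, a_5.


Substitute y = sum_n a_n x^n.
y''(x) has coefficient (n+2)(n+1) a_{n+2} at x^n;
3 x y'(x) has coefficient 3 n a_n at x^n (shift);
-8 y(x) has coefficient -8 a_n at x^n.
Matching x^n: (n+2)(n+1) a_{n+2} + (3n - 8) a_n = 0.
Thus a_{n+2} = (-3n + 8) / ((n+1)(n+2)) * a_n.

Check with a_0 = -1, a_1 = 0 (apply the recurrence for n = 0, 1, 2, 3): a_0 = -1, a_1 = 0, a_2 = -4, a_3 = 0, a_4 = -2/3, a_5 = 0.

a_(n+2) = (-3n + 8) / ((n+1)(n+2)) * a_n; check: a_0 = -1, a_1 = 0, a_2 = -4, a_3 = 0, a_4 = -2/3, a_5 = 0


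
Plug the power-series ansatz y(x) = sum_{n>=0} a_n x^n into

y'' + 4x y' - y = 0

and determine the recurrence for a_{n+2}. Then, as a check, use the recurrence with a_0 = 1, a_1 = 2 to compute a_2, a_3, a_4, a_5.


Substitute y = sum_n a_n x^n.
y''(x) has coefficient (n+2)(n+1) a_{n+2} at x^n;
4 x y'(x) has coefficient 4 n a_n at x^n (shift);
-y(x) has coefficient -1 a_n at x^n.
Matching x^n: (n+2)(n+1) a_{n+2} + (4n - 1) a_n = 0.
Thus a_{n+2} = (-4n + 1) / ((n+1)(n+2)) * a_n.

Check with a_0 = 1, a_1 = 2 (apply the recurrence for n = 0, 1, 2, 3): a_0 = 1, a_1 = 2, a_2 = 1/2, a_3 = -1, a_4 = -7/24, a_5 = 11/20.

a_(n+2) = (-4n + 1) / ((n+1)(n+2)) * a_n; check: a_0 = 1, a_1 = 2, a_2 = 1/2, a_3 = -1, a_4 = -7/24, a_5 = 11/20


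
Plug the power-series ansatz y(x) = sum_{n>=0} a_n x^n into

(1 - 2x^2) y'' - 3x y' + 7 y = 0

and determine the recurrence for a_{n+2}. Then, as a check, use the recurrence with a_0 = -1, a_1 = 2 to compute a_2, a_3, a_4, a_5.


Substitute y = sum_n a_n x^n.
(1 - 2 x^2) y'' contributes (n+2)(n+1) a_{n+2} - 2 n(n-1) a_n at x^n.
-3 x y'(x) contributes -3 n a_n at x^n.
7 y(x) contributes 7 a_n at x^n.
Matching x^n: (n+2)(n+1) a_{n+2} + (-2 n(n-1) - 3 n + 7) a_n = 0.
Thus a_{n+2} = (2 n(n-1) + 3 n - 7) / ((n+1)(n+2)) * a_n.

Check with a_0 = -1, a_1 = 2 (apply the recurrence for n = 0, 1, 2, 3): a_0 = -1, a_1 = 2, a_2 = 7/2, a_3 = -4/3, a_4 = 7/8, a_5 = -14/15.

a_(n+2) = (2 n(n-1) + 3 n - 7) / ((n+1)(n+2)) * a_n; check: a_0 = -1, a_1 = 2, a_2 = 7/2, a_3 = -4/3, a_4 = 7/8, a_5 = -14/15


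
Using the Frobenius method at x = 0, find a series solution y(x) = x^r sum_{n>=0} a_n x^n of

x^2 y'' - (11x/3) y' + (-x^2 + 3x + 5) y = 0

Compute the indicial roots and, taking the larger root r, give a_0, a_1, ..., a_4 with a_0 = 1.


Write in Frobenius form y'' + (p(x)/x) y' + (q(x)/x^2) y = 0:
  p(x) = -11/3,  q(x) = -x^2 + 3x + 5.
Indicial equation: r(r-1) + (-11/3) r + (5) = 0 -> roots r_1 = 3, r_2 = 5/3.
Take r = r_1 = 3. Let y(x) = x^r sum_{n>=0} a_n x^n with a_0 = 1.
Substitute y = x^r sum a_n x^n and match x^{r+n}. The recurrence is
  D(n) a_n + 3 a_{n-1} - 1 a_{n-2} = 0,  where D(n) = (r+n)(r+n-1) + (-11/3)(r+n) + (5).
  a_n = [-3 a_{n-1} + 1 a_{n-2}] / D(n).
Since the indicial polynomial factors as (r - r_1)(r - r_2), D(n) = (r_1 + n - r_1)(r_1 + n - r_2) = n(n + 4/3).
Evaluating step by step (a_0 = 1):
  n = 1: D(1) = 1(1 + 4/3) = 7/3; numerator = -3(1) = -3; a_1 = (-3)/(7/3) = -9/7
  n = 2: D(2) = 2(2 + 4/3) = 20/3; numerator = -3(-9/7) + 1(1) = 34/7; a_2 = (34/7)/(20/3) = 51/70
  n = 3: D(3) = 3(3 + 4/3) = 13; numerator = -3(51/70) + 1(-9/7) = -243/70; a_3 = (-243/70)/(13) = -243/910
  n = 4: D(4) = 4(4 + 4/3) = 64/3; numerator = -3(-243/910) + 1(51/70) = 696/455; a_4 = (696/455)/(64/3) = 261/3640

r = 3; a_0 = 1; a_1 = -9/7; a_2 = 51/70; a_3 = -243/910; a_4 = 261/3640


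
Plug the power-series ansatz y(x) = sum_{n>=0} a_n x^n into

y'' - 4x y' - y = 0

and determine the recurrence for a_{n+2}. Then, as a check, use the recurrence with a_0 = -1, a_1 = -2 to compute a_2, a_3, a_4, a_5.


Substitute y = sum_n a_n x^n.
y''(x) has coefficient (n+2)(n+1) a_{n+2} at x^n;
-4 x y'(x) has coefficient -4 n a_n at x^n (shift);
-y(x) has coefficient -1 a_n at x^n.
Matching x^n: (n+2)(n+1) a_{n+2} + (-4n - 1) a_n = 0.
Thus a_{n+2} = (4n + 1) / ((n+1)(n+2)) * a_n.

Check with a_0 = -1, a_1 = -2 (apply the recurrence for n = 0, 1, 2, 3): a_0 = -1, a_1 = -2, a_2 = -1/2, a_3 = -5/3, a_4 = -3/8, a_5 = -13/12.

a_(n+2) = (4n + 1) / ((n+1)(n+2)) * a_n; check: a_0 = -1, a_1 = -2, a_2 = -1/2, a_3 = -5/3, a_4 = -3/8, a_5 = -13/12


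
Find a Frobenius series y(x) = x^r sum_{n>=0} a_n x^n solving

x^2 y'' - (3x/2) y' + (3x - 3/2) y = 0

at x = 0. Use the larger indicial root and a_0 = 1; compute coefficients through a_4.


Write in Frobenius form y'' + (p(x)/x) y' + (q(x)/x^2) y = 0:
  p(x) = -3/2,  q(x) = 3x - 3/2.
Indicial equation: r(r-1) + (-3/2) r + (-3/2) = 0 -> roots r_1 = 3, r_2 = -1/2.
Take r = r_1 = 3. Let y(x) = x^r sum_{n>=0} a_n x^n with a_0 = 1.
Substitute y = x^r sum a_n x^n and match x^{r+n}. The recurrence is
  D(n) a_n + 3 a_{n-1} = 0,  where D(n) = (r+n)(r+n-1) + (-3/2)(r+n) + (-3/2).
  a_n = -3 / D(n) * a_{n-1}.
Since the indicial polynomial factors as (r - r_1)(r - r_2), D(n) = (r_1 + n - r_1)(r_1 + n - r_2) = n(n + 7/2).
Evaluating step by step (a_0 = 1):
  n = 1: D(1) = 1(1 + 7/2) = 9/2; numerator = -3(1) = -3; a_1 = (-3)/(9/2) = -2/3
  n = 2: D(2) = 2(2 + 7/2) = 11; numerator = -3(-2/3) = 2; a_2 = (2)/(11) = 2/11
  n = 3: D(3) = 3(3 + 7/2) = 39/2; numerator = -3(2/11) = -6/11; a_3 = (-6/11)/(39/2) = -4/143
  n = 4: D(4) = 4(4 + 7/2) = 30; numerator = -3(-4/143) = 12/143; a_4 = (12/143)/(30) = 2/715

r = 3; a_0 = 1; a_1 = -2/3; a_2 = 2/11; a_3 = -4/143; a_4 = 2/715


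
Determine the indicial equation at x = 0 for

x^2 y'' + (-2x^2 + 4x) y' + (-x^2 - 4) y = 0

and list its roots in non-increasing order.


Divide by x^2 to reach normal form y'' + P_1(x) y' + P_2(x) y = 0 with P_1(x) = -2 + 4/x and P_2(x) = -1 - 4/x^2.
x = 0 is a singular point because the y'-coefficient -2 + 4/x has a pole at x = 0 and the y-coefficient -1 - 4/x^2 has a pole at x = 0.
It is a regular singular point because x P_1(x) = p(x) = 4 - 2x and x^2 P_2(x) = q(x) = -x^2 - 4 are polynomials, hence analytic at x = 0.
p(0) = 4,  q(0) = -4.
Indicial equation: r(r-1) + p(0) r + q(0) = 0, i.e. r^2 + (p(0) - 1) r + q(0) = 0, i.e. r^2 + 3 r - 4 = 0.
Discriminant: (3)^2 - 4(-4) = 25, so r = (-3 ± 5)/2.
Solving: r_1 = 1, r_2 = -4.

indicial: r^2 + 3 r - 4 = 0; roots r_1 = 1, r_2 = -4


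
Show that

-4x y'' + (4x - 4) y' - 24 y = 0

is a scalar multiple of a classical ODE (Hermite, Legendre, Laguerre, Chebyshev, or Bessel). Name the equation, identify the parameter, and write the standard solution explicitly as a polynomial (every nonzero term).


All three coefficients share the factor -4; dividing through by -4 gives  x y'' + (1 - x) y' + 6 y = 0.
This matches the Laguerre equation x y'' + (1 - x) y' + n y = 0 with n = 6; the polynomial solution is L_6(x).
With y = sum_k a_k x^k, matching x^k gives (k+1)k a_{k+1} + (k+1) a_{k+1} - k a_k + n a_k = 0, i.e. (k+1)^2 a_{k+1} = (k - n) a_k = (k - 6) a_k. The right side vanishes at k = 6, so the series terminates at degree 6.
Standard normalization L_n(0) = 1 gives a_0 = 1. Work upward with a_{k+1} = (k - 6) a_k / (k+1)^2:
  a_1 = (0 - 6)(1) / 1^2 = -6/1 = -6
  a_2 = (1 - 6)(-6) / 2^2 = 30/4 = 15/2
  a_3 = (2 - 6)(15/2) / 3^2 = -30/9 = -10/3
  a_4 = (3 - 6)(-10/3) / 4^2 = 10/16 = 5/8
  a_5 = (4 - 6)(5/8) / 5^2 = (-5/4)/25 = -1/20
  a_6 = (5 - 6)(-1/20) / 6^2 = (1/20)/36 = 1/720
Hence L_6(x) = x^6/720 - x^5/20 + 5 x^4/8 - 10 x^3/3 + 15 x^2/2 - 6 x + 1.

L_6(x); series = x^6/720 - x^5/20 + 5 x^4/8 - 10 x^3/3 + 15 x^2/2 - 6 x + 1


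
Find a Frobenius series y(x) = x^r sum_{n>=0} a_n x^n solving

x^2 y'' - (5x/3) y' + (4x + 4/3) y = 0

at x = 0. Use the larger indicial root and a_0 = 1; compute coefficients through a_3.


Write in Frobenius form y'' + (p(x)/x) y' + (q(x)/x^2) y = 0:
  p(x) = -5/3,  q(x) = 4x + 4/3.
Indicial equation: r(r-1) + (-5/3) r + (4/3) = 0 -> roots r_1 = 2, r_2 = 2/3.
Take r = r_1 = 2. Let y(x) = x^r sum_{n>=0} a_n x^n with a_0 = 1.
Substitute y = x^r sum a_n x^n and match x^{r+n}. The recurrence is
  D(n) a_n + 4 a_{n-1} = 0,  where D(n) = (r+n)(r+n-1) + (-5/3)(r+n) + (4/3).
  a_n = -4 / D(n) * a_{n-1}.
Since the indicial polynomial factors as (r - r_1)(r - r_2), D(n) = (r_1 + n - r_1)(r_1 + n - r_2) = n(n + 4/3).
Evaluating step by step (a_0 = 1):
  n = 1: D(1) = 1(1 + 4/3) = 7/3; numerator = -4(1) = -4; a_1 = (-4)/(7/3) = -12/7
  n = 2: D(2) = 2(2 + 4/3) = 20/3; numerator = -4(-12/7) = 48/7; a_2 = (48/7)/(20/3) = 36/35
  n = 3: D(3) = 3(3 + 4/3) = 13; numerator = -4(36/35) = -144/35; a_3 = (-144/35)/(13) = -144/455

r = 2; a_0 = 1; a_1 = -12/7; a_2 = 36/35; a_3 = -144/455


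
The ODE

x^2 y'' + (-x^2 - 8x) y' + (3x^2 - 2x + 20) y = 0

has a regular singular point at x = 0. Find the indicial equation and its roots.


Divide by x^2 to reach normal form y'' + P_1(x) y' + P_2(x) y = 0 with P_1(x) = -1 - 8/x and P_2(x) = 3 - 2/x + 20/x^2.
x = 0 is a singular point because the y'-coefficient -1 - 8/x has a pole at x = 0 and the y-coefficient 3 - 2/x + 20/x^2 has a pole at x = 0.
It is a regular singular point because x P_1(x) = p(x) = -x - 8 and x^2 P_2(x) = q(x) = 3x^2 - 2x + 20 are polynomials, hence analytic at x = 0.
p(0) = -8,  q(0) = 20.
Indicial equation: r(r-1) + p(0) r + q(0) = 0, i.e. r^2 + (p(0) - 1) r + q(0) = 0, i.e. r^2 - 9 r + 20 = 0.
Discriminant: (-9)^2 - 4(20) = 1, so r = (9 ± 1)/2.
Solving: r_1 = 5, r_2 = 4.

indicial: r^2 - 9 r + 20 = 0; roots r_1 = 5, r_2 = 4


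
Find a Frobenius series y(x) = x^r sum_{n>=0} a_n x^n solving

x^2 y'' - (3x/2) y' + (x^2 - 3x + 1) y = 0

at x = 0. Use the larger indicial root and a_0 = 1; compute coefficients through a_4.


Write in Frobenius form y'' + (p(x)/x) y' + (q(x)/x^2) y = 0:
  p(x) = -3/2,  q(x) = x^2 - 3x + 1.
Indicial equation: r(r-1) + (-3/2) r + (1) = 0 -> roots r_1 = 2, r_2 = 1/2.
Take r = r_1 = 2. Let y(x) = x^r sum_{n>=0} a_n x^n with a_0 = 1.
Substitute y = x^r sum a_n x^n and match x^{r+n}. The recurrence is
  D(n) a_n - 3 a_{n-1} + 1 a_{n-2} = 0,  where D(n) = (r+n)(r+n-1) + (-3/2)(r+n) + (1).
  a_n = [3 a_{n-1} - 1 a_{n-2}] / D(n).
Since the indicial polynomial factors as (r - r_1)(r - r_2), D(n) = (r_1 + n - r_1)(r_1 + n - r_2) = n(n + 3/2).
Evaluating step by step (a_0 = 1):
  n = 1: D(1) = 1(1 + 3/2) = 5/2; numerator = 3(1) = 3; a_1 = (3)/(5/2) = 6/5
  n = 2: D(2) = 2(2 + 3/2) = 7; numerator = 3(6/5) - 1(1) = 13/5; a_2 = (13/5)/(7) = 13/35
  n = 3: D(3) = 3(3 + 3/2) = 27/2; numerator = 3(13/35) - 1(6/5) = -3/35; a_3 = (-3/35)/(27/2) = -2/315
  n = 4: D(4) = 4(4 + 3/2) = 22; numerator = 3(-2/315) - 1(13/35) = -41/105; a_4 = (-41/105)/(22) = -41/2310

r = 2; a_0 = 1; a_1 = 6/5; a_2 = 13/35; a_3 = -2/315; a_4 = -41/2310


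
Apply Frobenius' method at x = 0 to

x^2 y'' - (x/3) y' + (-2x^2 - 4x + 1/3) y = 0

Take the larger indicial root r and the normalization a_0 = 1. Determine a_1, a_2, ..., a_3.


Write in Frobenius form y'' + (p(x)/x) y' + (q(x)/x^2) y = 0:
  p(x) = -1/3,  q(x) = -2x^2 - 4x + 1/3.
Indicial equation: r(r-1) + (-1/3) r + (1/3) = 0 -> roots r_1 = 1, r_2 = 1/3.
Take r = r_1 = 1. Let y(x) = x^r sum_{n>=0} a_n x^n with a_0 = 1.
Substitute y = x^r sum a_n x^n and match x^{r+n}. The recurrence is
  D(n) a_n - 4 a_{n-1} - 2 a_{n-2} = 0,  where D(n) = (r+n)(r+n-1) + (-1/3)(r+n) + (1/3).
  a_n = [4 a_{n-1} + 2 a_{n-2}] / D(n).
Since the indicial polynomial factors as (r - r_1)(r - r_2), D(n) = (r_1 + n - r_1)(r_1 + n - r_2) = n(n + 2/3).
Evaluating step by step (a_0 = 1):
  n = 1: D(1) = 1(1 + 2/3) = 5/3; numerator = 4(1) = 4; a_1 = (4)/(5/3) = 12/5
  n = 2: D(2) = 2(2 + 2/3) = 16/3; numerator = 4(12/5) + 2(1) = 58/5; a_2 = (58/5)/(16/3) = 87/40
  n = 3: D(3) = 3(3 + 2/3) = 11; numerator = 4(87/40) + 2(12/5) = 27/2; a_3 = (27/2)/(11) = 27/22

r = 1; a_0 = 1; a_1 = 12/5; a_2 = 87/40; a_3 = 27/22


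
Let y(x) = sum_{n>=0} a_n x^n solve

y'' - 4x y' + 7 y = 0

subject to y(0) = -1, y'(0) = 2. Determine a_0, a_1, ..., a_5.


Ansatz: y(x) = sum_{n>=0} a_n x^n, so y'(x) = sum_{n>=1} n a_n x^(n-1) and y''(x) = sum_{n>=2} n(n-1) a_n x^(n-2).
Substitute into P(x) y'' + Q(x) y' + R(x) y = 0 with P(x) = 1, Q(x) = -4x, R(x) = 7, and match powers of x.
Initial conditions: a_0 = -1, a_1 = 2.
Setting the coefficient of each power of x to zero and solving order by order (substituting the coefficients already found):
  x^0: 2 a_2 + 7 a_0 = 0  ->  2 a_2 = -7 a_0 = 7  ->  a_2 = 7/2
  x^1: 6 a_3 + 3 a_1 = 0  ->  6 a_3 = -3 a_1 = -6  ->  a_3 = -1
  x^2: 12 a_4 - a_2 = 0  ->  12 a_4 = a_2 = 7/2  ->  a_4 = 7/24
  x^3: 20 a_5 - 5 a_3 = 0  ->  20 a_5 = 5 a_3 = -5  ->  a_5 = -1/4
Truncated series: y(x) = -1 + 2 x + (7/2) x^2 - x^3 + (7/24) x^4 - (1/4) x^5 + O(x^6).

a_0 = -1; a_1 = 2; a_2 = 7/2; a_3 = -1; a_4 = 7/24; a_5 = -1/4


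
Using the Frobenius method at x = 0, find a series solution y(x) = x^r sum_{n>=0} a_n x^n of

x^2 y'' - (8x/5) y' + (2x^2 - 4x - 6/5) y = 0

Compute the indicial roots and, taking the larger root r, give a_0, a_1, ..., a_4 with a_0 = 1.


Write in Frobenius form y'' + (p(x)/x) y' + (q(x)/x^2) y = 0:
  p(x) = -8/5,  q(x) = 2x^2 - 4x - 6/5.
Indicial equation: r(r-1) + (-8/5) r + (-6/5) = 0 -> roots r_1 = 3, r_2 = -2/5.
Take r = r_1 = 3. Let y(x) = x^r sum_{n>=0} a_n x^n with a_0 = 1.
Substitute y = x^r sum a_n x^n and match x^{r+n}. The recurrence is
  D(n) a_n - 4 a_{n-1} + 2 a_{n-2} = 0,  where D(n) = (r+n)(r+n-1) + (-8/5)(r+n) + (-6/5).
  a_n = [4 a_{n-1} - 2 a_{n-2}] / D(n).
Since the indicial polynomial factors as (r - r_1)(r - r_2), D(n) = (r_1 + n - r_1)(r_1 + n - r_2) = n(n + 17/5).
Evaluating step by step (a_0 = 1):
  n = 1: D(1) = 1(1 + 17/5) = 22/5; numerator = 4(1) = 4; a_1 = (4)/(22/5) = 10/11
  n = 2: D(2) = 2(2 + 17/5) = 54/5; numerator = 4(10/11) - 2(1) = 18/11; a_2 = (18/11)/(54/5) = 5/33
  n = 3: D(3) = 3(3 + 17/5) = 96/5; numerator = 4(5/33) - 2(10/11) = -40/33; a_3 = (-40/33)/(96/5) = -25/396
  n = 4: D(4) = 4(4 + 17/5) = 148/5; numerator = 4(-25/396) - 2(5/33) = -5/9; a_4 = (-5/9)/(148/5) = -25/1332

r = 3; a_0 = 1; a_1 = 10/11; a_2 = 5/33; a_3 = -25/396; a_4 = -25/1332


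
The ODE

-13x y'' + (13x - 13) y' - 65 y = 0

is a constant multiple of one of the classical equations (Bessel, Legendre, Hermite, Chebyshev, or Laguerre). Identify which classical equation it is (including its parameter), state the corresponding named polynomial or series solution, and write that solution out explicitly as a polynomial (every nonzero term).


All three coefficients share the factor -13; dividing through by -13 gives  x y'' + (1 - x) y' + 5 y = 0.
This matches the Laguerre equation x y'' + (1 - x) y' + n y = 0 with n = 5; the polynomial solution is L_5(x).
With y = sum_k a_k x^k, matching x^k gives (k+1)k a_{k+1} + (k+1) a_{k+1} - k a_k + n a_k = 0, i.e. (k+1)^2 a_{k+1} = (k - n) a_k = (k - 5) a_k. The right side vanishes at k = 5, so the series terminates at degree 5.
Standard normalization L_n(0) = 1 gives a_0 = 1. Work upward with a_{k+1} = (k - 5) a_k / (k+1)^2:
  a_1 = (0 - 5)(1) / 1^2 = -5/1 = -5
  a_2 = (1 - 5)(-5) / 2^2 = 20/4 = 5
  a_3 = (2 - 5)(5) / 3^2 = -15/9 = -5/3
  a_4 = (3 - 5)(-5/3) / 4^2 = (10/3)/16 = 5/24
  a_5 = (4 - 5)(5/24) / 5^2 = (-5/24)/25 = -1/120
Hence L_5(x) = -x^5/120 + 5 x^4/24 - 5 x^3/3 + 5 x^2 - 5 x + 1.

L_5(x); series = -x^5/120 + 5 x^4/24 - 5 x^3/3 + 5 x^2 - 5 x + 1


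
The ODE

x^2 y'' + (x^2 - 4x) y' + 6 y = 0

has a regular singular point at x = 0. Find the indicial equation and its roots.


Divide by x^2 to reach normal form y'' + P_1(x) y' + P_2(x) y = 0 with P_1(x) = 1 - 4/x and P_2(x) = 6/x^2.
x = 0 is a singular point because the y'-coefficient 1 - 4/x has a pole at x = 0 and the y-coefficient 6/x^2 has a pole at x = 0.
It is a regular singular point because x P_1(x) = p(x) = x - 4 and x^2 P_2(x) = q(x) = 6 are polynomials, hence analytic at x = 0.
p(0) = -4,  q(0) = 6.
Indicial equation: r(r-1) + p(0) r + q(0) = 0, i.e. r^2 + (p(0) - 1) r + q(0) = 0, i.e. r^2 - 5 r + 6 = 0.
Discriminant: (-5)^2 - 4(6) = 1, so r = (5 ± 1)/2.
Solving: r_1 = 3, r_2 = 2.

indicial: r^2 - 5 r + 6 = 0; roots r_1 = 3, r_2 = 2


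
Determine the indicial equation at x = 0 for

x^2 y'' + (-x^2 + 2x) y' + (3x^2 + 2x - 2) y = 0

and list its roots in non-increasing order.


Divide by x^2 to reach normal form y'' + P_1(x) y' + P_2(x) y = 0 with P_1(x) = -1 + 2/x and P_2(x) = 3 + 2/x - 2/x^2.
x = 0 is a singular point because the y'-coefficient -1 + 2/x has a pole at x = 0 and the y-coefficient 3 + 2/x - 2/x^2 has a pole at x = 0.
It is a regular singular point because x P_1(x) = p(x) = 2 - x and x^2 P_2(x) = q(x) = 3x^2 + 2x - 2 are polynomials, hence analytic at x = 0.
p(0) = 2,  q(0) = -2.
Indicial equation: r(r-1) + p(0) r + q(0) = 0, i.e. r^2 + (p(0) - 1) r + q(0) = 0, i.e. r^2 + 1 r - 2 = 0.
Discriminant: (1)^2 - 4(-2) = 9, so r = (-1 ± 3)/2.
Solving: r_1 = 1, r_2 = -2.

indicial: r^2 + 1 r - 2 = 0; roots r_1 = 1, r_2 = -2


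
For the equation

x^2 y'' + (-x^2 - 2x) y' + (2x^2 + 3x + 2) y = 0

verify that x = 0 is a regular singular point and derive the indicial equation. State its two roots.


Divide by x^2 to reach normal form y'' + P_1(x) y' + P_2(x) y = 0 with P_1(x) = -1 - 2/x and P_2(x) = 2 + 3/x + 2/x^2.
x = 0 is a singular point because the y'-coefficient -1 - 2/x has a pole at x = 0 and the y-coefficient 2 + 3/x + 2/x^2 has a pole at x = 0.
It is a regular singular point because x P_1(x) = p(x) = -x - 2 and x^2 P_2(x) = q(x) = 2x^2 + 3x + 2 are polynomials, hence analytic at x = 0.
p(0) = -2,  q(0) = 2.
Indicial equation: r(r-1) + p(0) r + q(0) = 0, i.e. r^2 + (p(0) - 1) r + q(0) = 0, i.e. r^2 - 3 r + 2 = 0.
Discriminant: (-3)^2 - 4(2) = 1, so r = (3 ± 1)/2.
Solving: r_1 = 2, r_2 = 1.

indicial: r^2 - 3 r + 2 = 0; roots r_1 = 2, r_2 = 1


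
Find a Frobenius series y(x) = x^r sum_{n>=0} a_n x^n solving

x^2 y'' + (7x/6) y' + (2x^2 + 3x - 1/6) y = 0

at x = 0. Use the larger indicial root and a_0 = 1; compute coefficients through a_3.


Write in Frobenius form y'' + (p(x)/x) y' + (q(x)/x^2) y = 0:
  p(x) = 7/6,  q(x) = 2x^2 + 3x - 1/6.
Indicial equation: r(r-1) + (7/6) r + (-1/6) = 0 -> roots r_1 = 1/3, r_2 = -1/2.
Take r = r_1 = 1/3. Let y(x) = x^r sum_{n>=0} a_n x^n with a_0 = 1.
Substitute y = x^r sum a_n x^n and match x^{r+n}. The recurrence is
  D(n) a_n + 3 a_{n-1} + 2 a_{n-2} = 0,  where D(n) = (r+n)(r+n-1) + (7/6)(r+n) + (-1/6).
  a_n = [-3 a_{n-1} - 2 a_{n-2}] / D(n).
Since the indicial polynomial factors as (r - r_1)(r - r_2), D(n) = (r_1 + n - r_1)(r_1 + n - r_2) = n(n + 5/6).
Evaluating step by step (a_0 = 1):
  n = 1: D(1) = 1(1 + 5/6) = 11/6; numerator = -3(1) = -3; a_1 = (-3)/(11/6) = -18/11
  n = 2: D(2) = 2(2 + 5/6) = 17/3; numerator = -3(-18/11) - 2(1) = 32/11; a_2 = (32/11)/(17/3) = 96/187
  n = 3: D(3) = 3(3 + 5/6) = 23/2; numerator = -3(96/187) - 2(-18/11) = 324/187; a_3 = (324/187)/(23/2) = 648/4301

r = 1/3; a_0 = 1; a_1 = -18/11; a_2 = 96/187; a_3 = 648/4301


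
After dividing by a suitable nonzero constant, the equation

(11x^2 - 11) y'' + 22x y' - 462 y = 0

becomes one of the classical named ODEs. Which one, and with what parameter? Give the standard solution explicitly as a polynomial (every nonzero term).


All three coefficients share the factor -11; dividing through by -11 gives  (1 - x^2) y'' - 2x y' + 42 y = 0.
This matches the Legendre equation (1 - x^2) y'' - 2x y' + n(n+1) y = 0 (note the -2x y' term) with n(n+1) = 42, so n = 6; the polynomial solution is P_6(x).
With y = sum_k a_k x^k, matching x^k gives (k+2)(k+1) a_{k+2} = [k(k+1) - n(n+1)] a_k = (k - 6)(k + 7) a_k. The right side vanishes at k = 6, so the series with the parity of 6 terminates at degree 6.
Standard normalization (P_n(1) = 1): leading coefficient (2n)!/(2^n (n!)^2) = 479001600/(64*518400) = 231/16, so a_6 = 231/16. Work downward with a_k = (k+1)(k+2) a_{k+2} / ((k - 6)(k + 7)):
  a_4 = (5)(6)(231/16) / ((4 - 6)(4 + 7)) = (3465/8)/(-22) = -315/16
  a_2 = (3)(4)(-315/16) / ((2 - 6)(2 + 7)) = (-945/4)/(-36) = 105/16
  a_0 = (1)(2)(105/16) / ((0 - 6)(0 + 7)) = (105/8)/(-42) = -5/16
Hence P_6(x) = 231 x^6/16 - 315 x^4/16 + 105 x^2/16 - 5/16.

P_6(x); series = 231 x^6/16 - 315 x^4/16 + 105 x^2/16 - 5/16


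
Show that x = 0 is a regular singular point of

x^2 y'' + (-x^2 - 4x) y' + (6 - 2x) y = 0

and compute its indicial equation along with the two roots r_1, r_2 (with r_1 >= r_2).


Divide by x^2 to reach normal form y'' + P_1(x) y' + P_2(x) y = 0 with P_1(x) = -1 - 4/x and P_2(x) = -2/x + 6/x^2.
x = 0 is a singular point because the y'-coefficient -1 - 4/x has a pole at x = 0 and the y-coefficient -2/x + 6/x^2 has a pole at x = 0.
It is a regular singular point because x P_1(x) = p(x) = -x - 4 and x^2 P_2(x) = q(x) = 6 - 2x are polynomials, hence analytic at x = 0.
p(0) = -4,  q(0) = 6.
Indicial equation: r(r-1) + p(0) r + q(0) = 0, i.e. r^2 + (p(0) - 1) r + q(0) = 0, i.e. r^2 - 5 r + 6 = 0.
Discriminant: (-5)^2 - 4(6) = 1, so r = (5 ± 1)/2.
Solving: r_1 = 3, r_2 = 2.

indicial: r^2 - 5 r + 6 = 0; roots r_1 = 3, r_2 = 2


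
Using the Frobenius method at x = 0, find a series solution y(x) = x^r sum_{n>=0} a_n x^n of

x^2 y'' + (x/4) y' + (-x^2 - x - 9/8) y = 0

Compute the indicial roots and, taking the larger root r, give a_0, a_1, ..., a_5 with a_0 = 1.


Write in Frobenius form y'' + (p(x)/x) y' + (q(x)/x^2) y = 0:
  p(x) = 1/4,  q(x) = -x^2 - x - 9/8.
Indicial equation: r(r-1) + (1/4) r + (-9/8) = 0 -> roots r_1 = 3/2, r_2 = -3/4.
Take r = r_1 = 3/2. Let y(x) = x^r sum_{n>=0} a_n x^n with a_0 = 1.
Substitute y = x^r sum a_n x^n and match x^{r+n}. The recurrence is
  D(n) a_n - 1 a_{n-1} - 1 a_{n-2} = 0,  where D(n) = (r+n)(r+n-1) + (1/4)(r+n) + (-9/8).
  a_n = [1 a_{n-1} + 1 a_{n-2}] / D(n).
Since the indicial polynomial factors as (r - r_1)(r - r_2), D(n) = (r_1 + n - r_1)(r_1 + n - r_2) = n(n + 9/4).
Evaluating step by step (a_0 = 1):
  n = 1: D(1) = 1(1 + 9/4) = 13/4; numerator = 1(1) = 1; a_1 = (1)/(13/4) = 4/13
  n = 2: D(2) = 2(2 + 9/4) = 17/2; numerator = 1(4/13) + 1(1) = 17/13; a_2 = (17/13)/(17/2) = 2/13
  n = 3: D(3) = 3(3 + 9/4) = 63/4; numerator = 1(2/13) + 1(4/13) = 6/13; a_3 = (6/13)/(63/4) = 8/273
  n = 4: D(4) = 4(4 + 9/4) = 25; numerator = 1(8/273) + 1(2/13) = 50/273; a_4 = (50/273)/(25) = 2/273
  n = 5: D(5) = 5(5 + 9/4) = 145/4; numerator = 1(2/273) + 1(8/273) = 10/273; a_5 = (10/273)/(145/4) = 8/7917

r = 3/2; a_0 = 1; a_1 = 4/13; a_2 = 2/13; a_3 = 8/273; a_4 = 2/273; a_5 = 8/7917


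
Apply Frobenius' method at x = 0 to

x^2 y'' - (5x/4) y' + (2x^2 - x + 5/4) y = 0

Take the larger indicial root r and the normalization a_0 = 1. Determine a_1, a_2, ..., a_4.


Write in Frobenius form y'' + (p(x)/x) y' + (q(x)/x^2) y = 0:
  p(x) = -5/4,  q(x) = 2x^2 - x + 5/4.
Indicial equation: r(r-1) + (-5/4) r + (5/4) = 0 -> roots r_1 = 5/4, r_2 = 1.
Take r = r_1 = 5/4. Let y(x) = x^r sum_{n>=0} a_n x^n with a_0 = 1.
Substitute y = x^r sum a_n x^n and match x^{r+n}. The recurrence is
  D(n) a_n - 1 a_{n-1} + 2 a_{n-2} = 0,  where D(n) = (r+n)(r+n-1) + (-5/4)(r+n) + (5/4).
  a_n = [1 a_{n-1} - 2 a_{n-2}] / D(n).
Since the indicial polynomial factors as (r - r_1)(r - r_2), D(n) = (r_1 + n - r_1)(r_1 + n - r_2) = n(n + 1/4).
Evaluating step by step (a_0 = 1):
  n = 1: D(1) = 1(1 + 1/4) = 5/4; numerator = 1(1) = 1; a_1 = (1)/(5/4) = 4/5
  n = 2: D(2) = 2(2 + 1/4) = 9/2; numerator = 1(4/5) - 2(1) = -6/5; a_2 = (-6/5)/(9/2) = -4/15
  n = 3: D(3) = 3(3 + 1/4) = 39/4; numerator = 1(-4/15) - 2(4/5) = -28/15; a_3 = (-28/15)/(39/4) = -112/585
  n = 4: D(4) = 4(4 + 1/4) = 17; numerator = 1(-112/585) - 2(-4/15) = 40/117; a_4 = (40/117)/(17) = 40/1989

r = 5/4; a_0 = 1; a_1 = 4/5; a_2 = -4/15; a_3 = -112/585; a_4 = 40/1989


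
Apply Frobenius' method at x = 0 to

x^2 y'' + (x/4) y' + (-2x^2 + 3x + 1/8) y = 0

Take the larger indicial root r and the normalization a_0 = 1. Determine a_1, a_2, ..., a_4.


Write in Frobenius form y'' + (p(x)/x) y' + (q(x)/x^2) y = 0:
  p(x) = 1/4,  q(x) = -2x^2 + 3x + 1/8.
Indicial equation: r(r-1) + (1/4) r + (1/8) = 0 -> roots r_1 = 1/2, r_2 = 1/4.
Take r = r_1 = 1/2. Let y(x) = x^r sum_{n>=0} a_n x^n with a_0 = 1.
Substitute y = x^r sum a_n x^n and match x^{r+n}. The recurrence is
  D(n) a_n + 3 a_{n-1} - 2 a_{n-2} = 0,  where D(n) = (r+n)(r+n-1) + (1/4)(r+n) + (1/8).
  a_n = [-3 a_{n-1} + 2 a_{n-2}] / D(n).
Since the indicial polynomial factors as (r - r_1)(r - r_2), D(n) = (r_1 + n - r_1)(r_1 + n - r_2) = n(n + 1/4).
Evaluating step by step (a_0 = 1):
  n = 1: D(1) = 1(1 + 1/4) = 5/4; numerator = -3(1) = -3; a_1 = (-3)/(5/4) = -12/5
  n = 2: D(2) = 2(2 + 1/4) = 9/2; numerator = -3(-12/5) + 2(1) = 46/5; a_2 = (46/5)/(9/2) = 92/45
  n = 3: D(3) = 3(3 + 1/4) = 39/4; numerator = -3(92/45) + 2(-12/5) = -164/15; a_3 = (-164/15)/(39/4) = -656/585
  n = 4: D(4) = 4(4 + 1/4) = 17; numerator = -3(-656/585) + 2(92/45) = 872/117; a_4 = (872/117)/(17) = 872/1989

r = 1/2; a_0 = 1; a_1 = -12/5; a_2 = 92/45; a_3 = -656/585; a_4 = 872/1989


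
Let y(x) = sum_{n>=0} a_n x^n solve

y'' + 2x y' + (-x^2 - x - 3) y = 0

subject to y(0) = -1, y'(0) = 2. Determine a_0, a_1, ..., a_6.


Ansatz: y(x) = sum_{n>=0} a_n x^n, so y'(x) = sum_{n>=1} n a_n x^(n-1) and y''(x) = sum_{n>=2} n(n-1) a_n x^(n-2).
Substitute into P(x) y'' + Q(x) y' + R(x) y = 0 with P(x) = 1, Q(x) = 2x, R(x) = -x^2 - x - 3, and match powers of x.
Initial conditions: a_0 = -1, a_1 = 2.
Setting the coefficient of each power of x to zero and solving order by order (substituting the coefficients already found):
  x^0: 2 a_2 - 3 a_0 = 0  ->  2 a_2 = 3 a_0 = -3  ->  a_2 = -3/2
  x^1: 6 a_3 - a_1 - a_0 = 0  ->  6 a_3 = a_1 + a_0 = 1  ->  a_3 = 1/6
  x^2: 12 a_4 + a_2 - a_1 - a_0 = 0  ->  12 a_4 = -a_2 + a_1 + a_0 = 5/2  ->  a_4 = 5/24
  x^3: 20 a_5 + 3 a_3 - a_2 - a_1 = 0  ->  20 a_5 = -3 a_3 + a_2 + a_1 = 0  ->  a_5 = 0
  x^4: 30 a_6 + 5 a_4 - a_3 - a_2 = 0  ->  30 a_6 = -5 a_4 + a_3 + a_2 = -19/8  ->  a_6 = -19/240
Truncated series: y(x) = -1 + 2 x - (3/2) x^2 + (1/6) x^3 + (5/24) x^4 - (19/240) x^6 + O(x^7).

a_0 = -1; a_1 = 2; a_2 = -3/2; a_3 = 1/6; a_4 = 5/24; a_5 = 0; a_6 = -19/240


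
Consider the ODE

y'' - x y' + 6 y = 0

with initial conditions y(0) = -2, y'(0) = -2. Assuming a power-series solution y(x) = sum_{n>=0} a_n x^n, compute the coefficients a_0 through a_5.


Ansatz: y(x) = sum_{n>=0} a_n x^n, so y'(x) = sum_{n>=1} n a_n x^(n-1) and y''(x) = sum_{n>=2} n(n-1) a_n x^(n-2).
Substitute into P(x) y'' + Q(x) y' + R(x) y = 0 with P(x) = 1, Q(x) = -x, R(x) = 6, and match powers of x.
Initial conditions: a_0 = -2, a_1 = -2.
Setting the coefficient of each power of x to zero and solving order by order (substituting the coefficients already found):
  x^0: 2 a_2 + 6 a_0 = 0  ->  2 a_2 = -6 a_0 = 12  ->  a_2 = 6
  x^1: 6 a_3 + 5 a_1 = 0  ->  6 a_3 = -5 a_1 = 10  ->  a_3 = 5/3
  x^2: 12 a_4 + 4 a_2 = 0  ->  12 a_4 = -4 a_2 = -24  ->  a_4 = -2
  x^3: 20 a_5 + 3 a_3 = 0  ->  20 a_5 = -3 a_3 = -5  ->  a_5 = -1/4
Truncated series: y(x) = -2 - 2 x + 6 x^2 + (5/3) x^3 - 2 x^4 - (1/4) x^5 + O(x^6).

a_0 = -2; a_1 = -2; a_2 = 6; a_3 = 5/3; a_4 = -2; a_5 = -1/4


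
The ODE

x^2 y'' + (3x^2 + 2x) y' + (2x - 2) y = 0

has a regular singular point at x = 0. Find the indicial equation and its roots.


Divide by x^2 to reach normal form y'' + P_1(x) y' + P_2(x) y = 0 with P_1(x) = 3 + 2/x and P_2(x) = 2/x - 2/x^2.
x = 0 is a singular point because the y'-coefficient 3 + 2/x has a pole at x = 0 and the y-coefficient 2/x - 2/x^2 has a pole at x = 0.
It is a regular singular point because x P_1(x) = p(x) = 3x + 2 and x^2 P_2(x) = q(x) = 2x - 2 are polynomials, hence analytic at x = 0.
p(0) = 2,  q(0) = -2.
Indicial equation: r(r-1) + p(0) r + q(0) = 0, i.e. r^2 + (p(0) - 1) r + q(0) = 0, i.e. r^2 + 1 r - 2 = 0.
Discriminant: (1)^2 - 4(-2) = 9, so r = (-1 ± 3)/2.
Solving: r_1 = 1, r_2 = -2.

indicial: r^2 + 1 r - 2 = 0; roots r_1 = 1, r_2 = -2


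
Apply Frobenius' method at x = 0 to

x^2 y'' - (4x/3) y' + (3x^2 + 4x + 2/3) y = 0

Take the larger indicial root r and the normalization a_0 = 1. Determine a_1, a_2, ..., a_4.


Write in Frobenius form y'' + (p(x)/x) y' + (q(x)/x^2) y = 0:
  p(x) = -4/3,  q(x) = 3x^2 + 4x + 2/3.
Indicial equation: r(r-1) + (-4/3) r + (2/3) = 0 -> roots r_1 = 2, r_2 = 1/3.
Take r = r_1 = 2. Let y(x) = x^r sum_{n>=0} a_n x^n with a_0 = 1.
Substitute y = x^r sum a_n x^n and match x^{r+n}. The recurrence is
  D(n) a_n + 4 a_{n-1} + 3 a_{n-2} = 0,  where D(n) = (r+n)(r+n-1) + (-4/3)(r+n) + (2/3).
  a_n = [-4 a_{n-1} - 3 a_{n-2}] / D(n).
Since the indicial polynomial factors as (r - r_1)(r - r_2), D(n) = (r_1 + n - r_1)(r_1 + n - r_2) = n(n + 5/3).
Evaluating step by step (a_0 = 1):
  n = 1: D(1) = 1(1 + 5/3) = 8/3; numerator = -4(1) = -4; a_1 = (-4)/(8/3) = -3/2
  n = 2: D(2) = 2(2 + 5/3) = 22/3; numerator = -4(-3/2) - 3(1) = 3; a_2 = (3)/(22/3) = 9/22
  n = 3: D(3) = 3(3 + 5/3) = 14; numerator = -4(9/22) - 3(-3/2) = 63/22; a_3 = (63/22)/(14) = 9/44
  n = 4: D(4) = 4(4 + 5/3) = 68/3; numerator = -4(9/44) - 3(9/22) = -45/22; a_4 = (-45/22)/(68/3) = -135/1496

r = 2; a_0 = 1; a_1 = -3/2; a_2 = 9/22; a_3 = 9/44; a_4 = -135/1496


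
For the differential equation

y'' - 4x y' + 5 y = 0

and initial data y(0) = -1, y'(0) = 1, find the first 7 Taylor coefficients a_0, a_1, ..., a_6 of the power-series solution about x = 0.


Ansatz: y(x) = sum_{n>=0} a_n x^n, so y'(x) = sum_{n>=1} n a_n x^(n-1) and y''(x) = sum_{n>=2} n(n-1) a_n x^(n-2).
Substitute into P(x) y'' + Q(x) y' + R(x) y = 0 with P(x) = 1, Q(x) = -4x, R(x) = 5, and match powers of x.
Initial conditions: a_0 = -1, a_1 = 1.
Setting the coefficient of each power of x to zero and solving order by order (substituting the coefficients already found):
  x^0: 2 a_2 + 5 a_0 = 0  ->  2 a_2 = -5 a_0 = 5  ->  a_2 = 5/2
  x^1: 6 a_3 + a_1 = 0  ->  6 a_3 = -a_1 = -1  ->  a_3 = -1/6
  x^2: 12 a_4 - 3 a_2 = 0  ->  12 a_4 = 3 a_2 = 15/2  ->  a_4 = 5/8
  x^3: 20 a_5 - 7 a_3 = 0  ->  20 a_5 = 7 a_3 = -7/6  ->  a_5 = -7/120
  x^4: 30 a_6 - 11 a_4 = 0  ->  30 a_6 = 11 a_4 = 55/8  ->  a_6 = 11/48
Truncated series: y(x) = -1 + x + (5/2) x^2 - (1/6) x^3 + (5/8) x^4 - (7/120) x^5 + (11/48) x^6 + O(x^7).

a_0 = -1; a_1 = 1; a_2 = 5/2; a_3 = -1/6; a_4 = 5/8; a_5 = -7/120; a_6 = 11/48


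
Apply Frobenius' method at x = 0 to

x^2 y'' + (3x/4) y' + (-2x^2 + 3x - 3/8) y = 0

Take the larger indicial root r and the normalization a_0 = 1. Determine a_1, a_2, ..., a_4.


Write in Frobenius form y'' + (p(x)/x) y' + (q(x)/x^2) y = 0:
  p(x) = 3/4,  q(x) = -2x^2 + 3x - 3/8.
Indicial equation: r(r-1) + (3/4) r + (-3/8) = 0 -> roots r_1 = 3/4, r_2 = -1/2.
Take r = r_1 = 3/4. Let y(x) = x^r sum_{n>=0} a_n x^n with a_0 = 1.
Substitute y = x^r sum a_n x^n and match x^{r+n}. The recurrence is
  D(n) a_n + 3 a_{n-1} - 2 a_{n-2} = 0,  where D(n) = (r+n)(r+n-1) + (3/4)(r+n) + (-3/8).
  a_n = [-3 a_{n-1} + 2 a_{n-2}] / D(n).
Since the indicial polynomial factors as (r - r_1)(r - r_2), D(n) = (r_1 + n - r_1)(r_1 + n - r_2) = n(n + 5/4).
Evaluating step by step (a_0 = 1):
  n = 1: D(1) = 1(1 + 5/4) = 9/4; numerator = -3(1) = -3; a_1 = (-3)/(9/4) = -4/3
  n = 2: D(2) = 2(2 + 5/4) = 13/2; numerator = -3(-4/3) + 2(1) = 6; a_2 = (6)/(13/2) = 12/13
  n = 3: D(3) = 3(3 + 5/4) = 51/4; numerator = -3(12/13) + 2(-4/3) = -212/39; a_3 = (-212/39)/(51/4) = -848/1989
  n = 4: D(4) = 4(4 + 5/4) = 21; numerator = -3(-848/1989) + 2(12/13) = 2072/663; a_4 = (2072/663)/(21) = 296/1989

r = 3/4; a_0 = 1; a_1 = -4/3; a_2 = 12/13; a_3 = -848/1989; a_4 = 296/1989


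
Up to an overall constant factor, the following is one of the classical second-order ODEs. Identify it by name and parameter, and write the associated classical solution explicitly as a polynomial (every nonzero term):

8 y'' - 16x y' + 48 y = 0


All three coefficients share the factor 8; dividing through by 8 gives  y'' - 2x y' + 6 y = 0.
This matches the Hermite equation y'' - 2x y' + 2n y = 0 with 2n = 6, so n = 3; the polynomial solution is H_3(x).
With y = sum_k a_k x^k, matching x^k gives (k+2)(k+1) a_{k+2} = 2(k - n) a_k = 2(k - 3) a_k. The right side vanishes at k = 3, so the series with the parity of 3 terminates at degree 3.
Standard normalization: leading coefficient of H_n is 2^n, so a_3 = 2^3 = 8. Work downward with a_k = (k+1)(k+2) a_{k+2} / (2(k - n)):
  a_1 = (2)(3)(8) / (2(1 - 3)) = 48/(-4) = -12
Hence H_3(x) = 8 x^3 - 12 x.

H_3(x); series = 8 x^3 - 12 x


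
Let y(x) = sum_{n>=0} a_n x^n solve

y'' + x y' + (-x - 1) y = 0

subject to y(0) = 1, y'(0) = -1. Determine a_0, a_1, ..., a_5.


Ansatz: y(x) = sum_{n>=0} a_n x^n, so y'(x) = sum_{n>=1} n a_n x^(n-1) and y''(x) = sum_{n>=2} n(n-1) a_n x^(n-2).
Substitute into P(x) y'' + Q(x) y' + R(x) y = 0 with P(x) = 1, Q(x) = x, R(x) = -x - 1, and match powers of x.
Initial conditions: a_0 = 1, a_1 = -1.
Setting the coefficient of each power of x to zero and solving order by order (substituting the coefficients already found):
  x^0: 2 a_2 - a_0 = 0  ->  2 a_2 = a_0 = 1  ->  a_2 = 1/2
  x^1: 6 a_3 - a_0 = 0  ->  6 a_3 = a_0 = 1  ->  a_3 = 1/6
  x^2: 12 a_4 + a_2 - a_1 = 0  ->  12 a_4 = -a_2 + a_1 = -3/2  ->  a_4 = -1/8
  x^3: 20 a_5 + 2 a_3 - a_2 = 0  ->  20 a_5 = -2 a_3 + a_2 = 1/6  ->  a_5 = 1/120
Truncated series: y(x) = 1 - x + (1/2) x^2 + (1/6) x^3 - (1/8) x^4 + (1/120) x^5 + O(x^6).

a_0 = 1; a_1 = -1; a_2 = 1/2; a_3 = 1/6; a_4 = -1/8; a_5 = 1/120


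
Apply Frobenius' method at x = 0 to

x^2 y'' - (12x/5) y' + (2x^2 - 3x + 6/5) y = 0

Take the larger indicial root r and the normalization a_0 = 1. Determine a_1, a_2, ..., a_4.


Write in Frobenius form y'' + (p(x)/x) y' + (q(x)/x^2) y = 0:
  p(x) = -12/5,  q(x) = 2x^2 - 3x + 6/5.
Indicial equation: r(r-1) + (-12/5) r + (6/5) = 0 -> roots r_1 = 3, r_2 = 2/5.
Take r = r_1 = 3. Let y(x) = x^r sum_{n>=0} a_n x^n with a_0 = 1.
Substitute y = x^r sum a_n x^n and match x^{r+n}. The recurrence is
  D(n) a_n - 3 a_{n-1} + 2 a_{n-2} = 0,  where D(n) = (r+n)(r+n-1) + (-12/5)(r+n) + (6/5).
  a_n = [3 a_{n-1} - 2 a_{n-2}] / D(n).
Since the indicial polynomial factors as (r - r_1)(r - r_2), D(n) = (r_1 + n - r_1)(r_1 + n - r_2) = n(n + 13/5).
Evaluating step by step (a_0 = 1):
  n = 1: D(1) = 1(1 + 13/5) = 18/5; numerator = 3(1) = 3; a_1 = (3)/(18/5) = 5/6
  n = 2: D(2) = 2(2 + 13/5) = 46/5; numerator = 3(5/6) - 2(1) = 1/2; a_2 = (1/2)/(46/5) = 5/92
  n = 3: D(3) = 3(3 + 13/5) = 84/5; numerator = 3(5/92) - 2(5/6) = -415/276; a_3 = (-415/276)/(84/5) = -2075/23184
  n = 4: D(4) = 4(4 + 13/5) = 132/5; numerator = 3(-2075/23184) - 2(5/92) = -2915/7728; a_4 = (-2915/7728)/(132/5) = -1325/92736

r = 3; a_0 = 1; a_1 = 5/6; a_2 = 5/92; a_3 = -2075/23184; a_4 = -1325/92736


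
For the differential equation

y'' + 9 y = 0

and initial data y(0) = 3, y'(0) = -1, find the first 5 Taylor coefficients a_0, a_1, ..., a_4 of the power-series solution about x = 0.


Ansatz: y(x) = sum_{n>=0} a_n x^n, so y'(x) = sum_{n>=1} n a_n x^(n-1) and y''(x) = sum_{n>=2} n(n-1) a_n x^(n-2).
Substitute into P(x) y'' + Q(x) y' + R(x) y = 0 with P(x) = 1, Q(x) = 0, R(x) = 9, and match powers of x.
Initial conditions: a_0 = 3, a_1 = -1.
Setting the coefficient of each power of x to zero and solving order by order (substituting the coefficients already found):
  x^0: 2 a_2 + 9 a_0 = 0  ->  2 a_2 = -9 a_0 = -27  ->  a_2 = -27/2
  x^1: 6 a_3 + 9 a_1 = 0  ->  6 a_3 = -9 a_1 = 9  ->  a_3 = 3/2
  x^2: 12 a_4 + 9 a_2 = 0  ->  12 a_4 = -9 a_2 = 243/2  ->  a_4 = 81/8
Truncated series: y(x) = 3 - x - (27/2) x^2 + (3/2) x^3 + (81/8) x^4 + O(x^5).

a_0 = 3; a_1 = -1; a_2 = -27/2; a_3 = 3/2; a_4 = 81/8


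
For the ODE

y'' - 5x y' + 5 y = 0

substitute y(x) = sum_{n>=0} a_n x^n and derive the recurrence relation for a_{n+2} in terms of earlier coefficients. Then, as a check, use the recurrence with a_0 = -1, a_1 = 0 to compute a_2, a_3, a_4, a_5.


Substitute y = sum_n a_n x^n.
y''(x) has coefficient (n+2)(n+1) a_{n+2} at x^n;
-5 x y'(x) has coefficient -5 n a_n at x^n (shift);
5 y(x) has coefficient 5 a_n at x^n.
Matching x^n: (n+2)(n+1) a_{n+2} + (-5n + 5) a_n = 0.
Thus a_{n+2} = (5n - 5) / ((n+1)(n+2)) * a_n.

Check with a_0 = -1, a_1 = 0 (apply the recurrence for n = 0, 1, 2, 3): a_0 = -1, a_1 = 0, a_2 = 5/2, a_3 = 0, a_4 = 25/24, a_5 = 0.

a_(n+2) = (5n - 5) / ((n+1)(n+2)) * a_n; check: a_0 = -1, a_1 = 0, a_2 = 5/2, a_3 = 0, a_4 = 25/24, a_5 = 0


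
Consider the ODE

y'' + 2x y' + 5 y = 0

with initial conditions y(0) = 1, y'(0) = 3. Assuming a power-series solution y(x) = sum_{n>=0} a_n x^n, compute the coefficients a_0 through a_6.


Ansatz: y(x) = sum_{n>=0} a_n x^n, so y'(x) = sum_{n>=1} n a_n x^(n-1) and y''(x) = sum_{n>=2} n(n-1) a_n x^(n-2).
Substitute into P(x) y'' + Q(x) y' + R(x) y = 0 with P(x) = 1, Q(x) = 2x, R(x) = 5, and match powers of x.
Initial conditions: a_0 = 1, a_1 = 3.
Setting the coefficient of each power of x to zero and solving order by order (substituting the coefficients already found):
  x^0: 2 a_2 + 5 a_0 = 0  ->  2 a_2 = -5 a_0 = -5  ->  a_2 = -5/2
  x^1: 6 a_3 + 7 a_1 = 0  ->  6 a_3 = -7 a_1 = -21  ->  a_3 = -7/2
  x^2: 12 a_4 + 9 a_2 = 0  ->  12 a_4 = -9 a_2 = 45/2  ->  a_4 = 15/8
  x^3: 20 a_5 + 11 a_3 = 0  ->  20 a_5 = -11 a_3 = 77/2  ->  a_5 = 77/40
  x^4: 30 a_6 + 13 a_4 = 0  ->  30 a_6 = -13 a_4 = -195/8  ->  a_6 = -13/16
Truncated series: y(x) = 1 + 3 x - (5/2) x^2 - (7/2) x^3 + (15/8) x^4 + (77/40) x^5 - (13/16) x^6 + O(x^7).

a_0 = 1; a_1 = 3; a_2 = -5/2; a_3 = -7/2; a_4 = 15/8; a_5 = 77/40; a_6 = -13/16


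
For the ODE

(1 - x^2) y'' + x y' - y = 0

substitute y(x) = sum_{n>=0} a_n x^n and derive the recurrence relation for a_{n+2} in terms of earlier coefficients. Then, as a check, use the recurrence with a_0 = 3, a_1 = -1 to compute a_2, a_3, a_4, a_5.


Substitute y = sum_n a_n x^n.
(1 - 1 x^2) y'' contributes (n+2)(n+1) a_{n+2} - n(n-1) a_n at x^n.
x y'(x) contributes n a_n at x^n.
-y(x) contributes -1 a_n at x^n.
Matching x^n: (n+2)(n+1) a_{n+2} + (-n(n-1) + n - 1) a_n = 0.
Thus a_{n+2} = (n(n-1) - n + 1) / ((n+1)(n+2)) * a_n.

Check with a_0 = 3, a_1 = -1 (apply the recurrence for n = 0, 1, 2, 3): a_0 = 3, a_1 = -1, a_2 = 3/2, a_3 = 0, a_4 = 1/8, a_5 = 0.

a_(n+2) = (n(n-1) - n + 1) / ((n+1)(n+2)) * a_n; check: a_0 = 3, a_1 = -1, a_2 = 3/2, a_3 = 0, a_4 = 1/8, a_5 = 0


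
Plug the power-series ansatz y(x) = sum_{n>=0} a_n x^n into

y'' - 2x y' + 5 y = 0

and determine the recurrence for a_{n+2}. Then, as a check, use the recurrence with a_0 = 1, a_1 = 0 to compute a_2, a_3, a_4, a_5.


Substitute y = sum_n a_n x^n.
y''(x) has coefficient (n+2)(n+1) a_{n+2} at x^n;
-2 x y'(x) has coefficient -2 n a_n at x^n (shift);
5 y(x) has coefficient 5 a_n at x^n.
Matching x^n: (n+2)(n+1) a_{n+2} + (-2n + 5) a_n = 0.
Thus a_{n+2} = (2n - 5) / ((n+1)(n+2)) * a_n.

Check with a_0 = 1, a_1 = 0 (apply the recurrence for n = 0, 1, 2, 3): a_0 = 1, a_1 = 0, a_2 = -5/2, a_3 = 0, a_4 = 5/24, a_5 = 0.

a_(n+2) = (2n - 5) / ((n+1)(n+2)) * a_n; check: a_0 = 1, a_1 = 0, a_2 = -5/2, a_3 = 0, a_4 = 5/24, a_5 = 0


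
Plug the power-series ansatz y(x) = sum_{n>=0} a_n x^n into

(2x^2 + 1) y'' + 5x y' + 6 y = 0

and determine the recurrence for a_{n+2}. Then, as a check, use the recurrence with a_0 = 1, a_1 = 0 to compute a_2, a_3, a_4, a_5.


Substitute y = sum_n a_n x^n.
(1 + 2 x^2) y'' contributes (n+2)(n+1) a_{n+2} + 2 n(n-1) a_n at x^n.
5 x y'(x) contributes 5 n a_n at x^n.
6 y(x) contributes 6 a_n at x^n.
Matching x^n: (n+2)(n+1) a_{n+2} + (2 n(n-1) + 5 n + 6) a_n = 0.
Thus a_{n+2} = (-2 n(n-1) - 5 n - 6) / ((n+1)(n+2)) * a_n.

Check with a_0 = 1, a_1 = 0 (apply the recurrence for n = 0, 1, 2, 3): a_0 = 1, a_1 = 0, a_2 = -3, a_3 = 0, a_4 = 5, a_5 = 0.

a_(n+2) = (-2 n(n-1) - 5 n - 6) / ((n+1)(n+2)) * a_n; check: a_0 = 1, a_1 = 0, a_2 = -3, a_3 = 0, a_4 = 5, a_5 = 0
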